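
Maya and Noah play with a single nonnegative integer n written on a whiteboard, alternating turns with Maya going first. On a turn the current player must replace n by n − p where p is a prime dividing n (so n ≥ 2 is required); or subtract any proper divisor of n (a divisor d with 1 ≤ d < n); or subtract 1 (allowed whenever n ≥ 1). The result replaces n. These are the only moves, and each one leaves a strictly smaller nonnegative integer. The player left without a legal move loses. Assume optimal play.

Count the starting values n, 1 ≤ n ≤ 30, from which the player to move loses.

Compute win/loss labels from the base case upward. A position with no move is L. Any other position is W if it can reach an L in one move, else L.
n=0: no move → L
n=1: can move to 0, which is L ⇒ W
n=2: can move to 0, which is L ⇒ W
n=3: can move to 0, which is L ⇒ W
n=4: moves to 2(W), 3(W); every one is W ⇒ L
n=5: can move to 0, which is L ⇒ W
n=6: can move to 4, which is L ⇒ W
n=7: can move to 0, which is L ⇒ W
n=8: can move to 4, which is L ⇒ W
n=9: moves to 6(W), 8(W); every one is W ⇒ L
n=10: can move to 9, which is L ⇒ W
n=11: can move to 0, which is L ⇒ W
n=12: can move to 9, which is L ⇒ W
n=13: can move to 0, which is L ⇒ W
n=14: moves to 7(W), 12(W), 13(W); every one is W ⇒ L
n=15: can move to 14, which is L ⇒ W
n=16: can move to 14, which is L ⇒ W
n=17: can move to 0, which is L ⇒ W
n=18: can move to 9, which is L ⇒ W
n=19: can move to 0, which is L ⇒ W
n=20: moves to 10(W), 15(W), 16(W), 18(W), 19(W); every one is W ⇒ L
n=21: can move to 14, which is L ⇒ W
n=22: can move to 20, which is L ⇒ W
n=23: can move to 0, which is L ⇒ W
n=24: can move to 20, which is L ⇒ W
n=25: can move to 20, which is L ⇒ W
n=26: moves to 13(W), 24(W), 25(W); every one is W ⇒ L
n=27: can move to 26, which is L ⇒ W
n=28: can move to 14, which is L ⇒ W
n=29: can move to 0, which is L ⇒ W
n=30: can move to 20, which is L ⇒ W
L entries with 1 ≤ n ≤ 30 (n=0 is outside the asked range and is not counted): n = 4, 9, 14, 20, 26; that makes 5.

5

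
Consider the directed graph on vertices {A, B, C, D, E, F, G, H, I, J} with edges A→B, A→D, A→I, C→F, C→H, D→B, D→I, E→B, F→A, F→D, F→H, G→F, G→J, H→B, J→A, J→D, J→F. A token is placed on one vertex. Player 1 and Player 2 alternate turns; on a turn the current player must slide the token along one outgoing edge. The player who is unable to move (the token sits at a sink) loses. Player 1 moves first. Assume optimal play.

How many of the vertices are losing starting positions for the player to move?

Work bottom-up. With no move the player to move loses. Otherwise the position is W if at least one move leads to an L position for the opponent, and L if every move leads to a W.
Every edge goes from a vertex to one that appears earlier in the order I, B, E, D, H, A, F, J, G, C, so processing vertices in that order labels each vertex after all of its successors.
I: no outgoing edge → L
B: no outgoing edge → L
E: →B(L), so W
D: →B(L), so W
H: →B(L), so W
A: →B(L), so W
F: →A(W), H(W), D(W) — all W, so L
J: →F(L), so W
G: →F(L), so W
C: →F(L), so W
The L vertices are B, F, I; that is 3 in all.

3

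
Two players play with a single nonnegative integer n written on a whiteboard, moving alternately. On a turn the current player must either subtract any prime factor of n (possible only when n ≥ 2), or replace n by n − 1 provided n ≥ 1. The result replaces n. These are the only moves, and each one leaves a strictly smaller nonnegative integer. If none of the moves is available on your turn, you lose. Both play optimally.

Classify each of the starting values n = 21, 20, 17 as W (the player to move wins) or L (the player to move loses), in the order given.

Work bottom-up. With no move the player to move loses. Otherwise the position is W if at least one move leads to an L position for the opponent, and L if every move leads to a W.
n=0: no move → L
n=1: can move to 0, which is L ⇒ W
n=2: can move to 0, which is L ⇒ W
n=3: can move to 0, which is L ⇒ W
n=4: moves to 2(W), 3(W); every one is W ⇒ L
n=5: can move to 0, which is L ⇒ W
n=6: can move to 4, which is L ⇒ W
n=7: can move to 0, which is L ⇒ W
n=8: moves to 6(W), 7(W); every one is W ⇒ L
n=9: can move to 8, which is L ⇒ W
n=10: can move to 8, which is L ⇒ W
n=11: can move to 0, which is L ⇒ W
n=12: moves to 9(W), 10(W), 11(W); every one is W ⇒ L
n=13: can move to 0, which is L ⇒ W
n=14: can move to 12, which is L ⇒ W
n=15: can move to 12, which is L ⇒ W
n=16: moves to 14(W), 15(W); every one is W ⇒ L
n=17: can move to 0, which is L ⇒ W
n=18: can move to 16, which is L ⇒ W
n=19: can move to 0, which is L ⇒ W
n=20: moves to 15(W), 18(W), 19(W); every one is W ⇒ L
n=21: can move to 20, which is L ⇒ W

21: W, 20: L, 17: W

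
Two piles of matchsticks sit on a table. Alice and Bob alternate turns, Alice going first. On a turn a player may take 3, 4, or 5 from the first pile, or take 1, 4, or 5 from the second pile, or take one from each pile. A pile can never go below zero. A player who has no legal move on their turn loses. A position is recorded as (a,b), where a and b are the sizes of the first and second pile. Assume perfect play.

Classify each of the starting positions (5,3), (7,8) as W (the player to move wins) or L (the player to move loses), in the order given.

(5,3): L, (7,8): W

Work bottom-up. With no move the player to move loses. Otherwise the position is W if at least one move leads to an L position for the opponent, and L if every move leads to a W.
No move ever increases a pile, so every position that can arise here has a ≤ 7 and b ≤ 8; it is enough to label the cells with 0 ≤ a ≤ 7 and 0 ≤ b ≤ 8.
Every move lowers a or b (never raises either), so fill the grid row by row in increasing a, and left to right within a row: each cell's successors are then already labelled.
      b=0  b=1  b=2  b=3  b=4  b=5  b=6  b=7  b=8
a=0:    L    W    L    W    W    W    W    W    L
a=1:    L    W    L    W    W    W    W    W    L
a=2:    L    W    L    W    W    W    W    W    L
a=3:    W    W    W    W    L    W    L    W    W
a=4:    W    L    W    L    W    W    W    W    W
a=5:    W    L    W    L    W    W    W    W    W
a=6:    W    L    W    L    W    W    W    W    W
a=7:    W    W    W    W    W    L    W    L    W
Cells with no legal move (terminal, hence L): (0,0), (1,0), (2,0).
The remaining L cells, each justified by listing all of its moves:
(0,2): the only move is to (0,1)(W), a W ⇒ L
(0,8): moves to (0,7)(W), (0,4)(W), (0,3)(W); every one is W ⇒ L
(1,2): moves to (1,1)(W), (0,1)(W); every one is W ⇒ L
(1,8): moves to (1,7)(W), (1,4)(W), (1,3)(W), (0,7)(W); every one is W ⇒ L
(2,2): moves to (2,1)(W), (1,1)(W); every one is W ⇒ L
(2,8): moves to (2,7)(W), (2,4)(W), (2,3)(W), (1,7)(W); every one is W ⇒ L
(3,4): moves to (0,4)(W), (3,3)(W), (3,0)(W), (2,3)(W); every one is W ⇒ L
(3,6): moves to (0,6)(W), (3,5)(W), (3,2)(W), (3,1)(W), (2,5)(W); every one is W ⇒ L
(4,1): moves to (1,1)(W), (0,1)(W), (4,0)(W), (3,0)(W); every one is W ⇒ L
(4,3): moves to (1,3)(W), (0,3)(W), (4,2)(W), (3,2)(W); every one is W ⇒ L
(5,1): moves to (2,1)(W), (1,1)(W), (0,1)(W), (5,0)(W), (4,0)(W); every one is W ⇒ L
(5,3): moves to (2,3)(W), (1,3)(W), (0,3)(W), (5,2)(W), (4,2)(W); every one is W ⇒ L
(6,1): moves to (3,1)(W), (2,1)(W), (1,1)(W), (6,0)(W), (5,0)(W); every one is W ⇒ L
(6,3): moves to (3,3)(W), (2,3)(W), (1,3)(W), (6,2)(W), (5,2)(W); every one is W ⇒ L
(7,5): moves to (4,5)(W), (3,5)(W), (2,5)(W), (7,4)(W), (7,1)(W), (7,0)(W), (6,4)(W); every one is W ⇒ L
(7,7): moves to (4,7)(W), (3,7)(W), (2,7)(W), (7,6)(W), (7,3)(W), (7,2)(W), (6,6)(W); every one is W ⇒ L
Every other cell has at least one move into one of the L cells above, so it is W.
(5,3): one of the L cells justified above, so L
(7,8): the move to (2,8) reaches an L cell, so W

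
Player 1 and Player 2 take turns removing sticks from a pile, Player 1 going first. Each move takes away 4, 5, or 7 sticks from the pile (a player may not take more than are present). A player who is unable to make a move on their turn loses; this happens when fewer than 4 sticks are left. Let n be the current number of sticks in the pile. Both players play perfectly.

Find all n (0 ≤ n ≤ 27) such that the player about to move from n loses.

0, 1, 2, 3, 11, 12, 13, 14, 22, 23, 24, 25

Positions with no move are L. A position that does have a move is losing for the player to move precisely when every available move leads to a winning position for the opponent. Fill in the labels:
n=0: no move → L
n=1: no move → L
n=2: no move → L
n=3: no move → L
n=4: reaches L-position 0 → W
n=5: reaches L-position 1 → W
n=6: reaches L-position 2 → W
n=7: reaches L-position 3 → W
n=8: reaches L-position 3 → W
n=9: reaches L-position 2 → W
n=10: reaches L-position 3 → W
n=11: only reaches 7(W), 6(W), 4(W), all W → L
n=12: only reaches 8(W), 7(W), 5(W), all W → L
n=13: only reaches 9(W), 8(W), 6(W), all W → L
n=14: only reaches 10(W), 9(W), 7(W), all W → L
n=15: reaches L-position 11 → W
n=16: reaches L-position 12 → W
n=17: reaches L-position 13 → W
n=18: reaches L-position 14 → W
n=19: reaches L-position 14 → W
n=20: reaches L-position 13 → W
n=21: reaches L-position 14 → W
n=22: only reaches 18(W), 17(W), 15(W), all W → L
n=23: only reaches 19(W), 18(W), 16(W), all W → L
n=24: only reaches 20(W), 19(W), 17(W), all W → L
n=25: only reaches 21(W), 20(W), 18(W), all W → L
n=26: reaches L-position 22 → W
n=27: reaches L-position 23 → W
Reading off the rows marked L gives the requested list; there are 12 such values of n.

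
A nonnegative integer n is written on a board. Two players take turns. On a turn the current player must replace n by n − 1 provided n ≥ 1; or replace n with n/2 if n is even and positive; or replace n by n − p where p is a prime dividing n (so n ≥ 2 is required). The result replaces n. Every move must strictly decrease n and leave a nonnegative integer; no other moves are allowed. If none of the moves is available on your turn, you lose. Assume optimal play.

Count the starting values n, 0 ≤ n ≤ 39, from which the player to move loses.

Build the W/L table. Terminal = L. A non-terminal position is W if it has a move to some L; otherwise it is L.
n=0: no move → L
n=1: W (go to 0, an L position)
n=2: W (go to 0, an L position)
n=3: W (go to 0, an L position)
n=4: L (options 2(W), 3(W) are all W)
n=5: W (go to 0, an L position)
n=6: W (go to 4, an L position)
n=7: W (go to 0, an L position)
n=8: W (go to 4, an L position)
n=9: L (options 6(W), 8(W) are all W)
n=10: W (go to 9, an L position)
n=11: W (go to 0, an L position)
n=12: W (go to 9, an L position)
n=13: W (go to 0, an L position)
n=14: L (options 7(W), 12(W), 13(W) are all W)
n=15: W (go to 14, an L position)
n=16: W (go to 14, an L position)
n=17: W (go to 0, an L position)
n=18: W (go to 9, an L position)
n=19: W (go to 0, an L position)
n=20: L (options 10(W), 15(W), 18(W), 19(W) are all W)
n=21: W (go to 14, an L position)
n=22: W (go to 20, an L position)
n=23: W (go to 0, an L position)
n=24: L (options 12(W), 21(W), 22(W), 23(W) are all W)
n=25: W (go to 20, an L position)
n=26: W (go to 24, an L position)
n=27: W (go to 24, an L position)
n=28: W (go to 14, an L position)
n=29: W (go to 0, an L position)
n=30: L (options 15(W), 25(W), 27(W), 28(W), 29(W) are all W)
n=31: W (go to 0, an L position)
n=32: W (go to 30, an L position)
n=33: W (go to 30, an L position)
n=34: L (options 17(W), 32(W), 33(W) are all W)
n=35: W (go to 30, an L position)
n=36: W (go to 34, an L position)
n=37: W (go to 0, an L position)
n=38: L (options 19(W), 36(W), 37(W) are all W)
n=39: W (go to 38, an L position)
L entries with 0 ≤ n ≤ 39: n = 0, 4, 9, 14, 20, 24, 30, 34, 38; that makes 9.

9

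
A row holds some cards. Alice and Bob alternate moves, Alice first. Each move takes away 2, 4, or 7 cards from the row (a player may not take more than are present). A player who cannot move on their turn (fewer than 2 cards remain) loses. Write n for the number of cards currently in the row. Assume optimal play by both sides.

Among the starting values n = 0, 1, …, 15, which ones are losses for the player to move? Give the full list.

Label each position W (a win for the player to move) or L (a loss). A position with no legal move is L; any other position is W exactly when some move reaches an L, and L when every move reaches a W.
n=0: no move → L
n=1: no move → L
n=2: can move to 0, which is L ⇒ W
n=3: can move to 1, which is L ⇒ W
n=4: can move to 0, which is L ⇒ W
n=5: can move to 1, which is L ⇒ W
n=6: moves to 4(W), 2(W); every one is W ⇒ L
n=7: can move to 0, which is L ⇒ W
n=8: can move to 6, which is L ⇒ W
n=9: moves to 7(W), 5(W), 2(W); every one is W ⇒ L
n=10: can move to 6, which is L ⇒ W
n=11: can move to 9, which is L ⇒ W
n=12: moves to 10(W), 8(W), 5(W); every one is W ⇒ L
n=13: can move to 9, which is L ⇒ W
n=14: can move to 12, which is L ⇒ W
n=15: moves to 13(W), 11(W), 8(W); every one is W ⇒ L
The losing starting values of n are exactly the entries labelled L in this table (6 of them).

0, 1, 6, 9, 12, 15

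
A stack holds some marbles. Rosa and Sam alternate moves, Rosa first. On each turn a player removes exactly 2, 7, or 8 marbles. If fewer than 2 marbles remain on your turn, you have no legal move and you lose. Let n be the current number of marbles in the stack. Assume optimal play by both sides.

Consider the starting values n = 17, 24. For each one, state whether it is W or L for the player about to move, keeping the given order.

17: W, 24: L

Classify positions by backward induction: terminal positions (no move available) are L. From any other position, the mover wins iff some move reaches an L.
n=0: no move → L
n=1: no move → L
n=2: can move to 0, which is L ⇒ W
n=3: can move to 1, which is L ⇒ W
n=4: the only move is to 2(W), a W ⇒ L
n=5: the only move is to 3(W), a W ⇒ L
n=6: can move to 4, which is L ⇒ W
n=7: can move to 5, which is L ⇒ W
n=8: can move to 1, which is L ⇒ W
n=9: can move to 1, which is L ⇒ W
n=10: moves to 8(W), 3(W), 2(W); every one is W ⇒ L
n=11: can move to 4, which is L ⇒ W
n=12: can move to 10, which is L ⇒ W
n=13: can move to 5, which is L ⇒ W
n=14: moves to 12(W), 7(W), 6(W); every one is W ⇒ L
n=15: moves to 13(W), 8(W), 7(W); every one is W ⇒ L
n=16: can move to 14, which is L ⇒ W
n=17: can move to 15, which is L ⇒ W
n=18: can move to 10, which is L ⇒ W
n=19: moves to 17(W), 12(W), 11(W); every one is W ⇒ L
n=20: moves to 18(W), 13(W), 12(W); every one is W ⇒ L
n=21: can move to 19, which is L ⇒ W
n=22: can move to 20, which is L ⇒ W
n=23: can move to 15, which is L ⇒ W
n=24: moves to 22(W), 17(W), 16(W); every one is W ⇒ L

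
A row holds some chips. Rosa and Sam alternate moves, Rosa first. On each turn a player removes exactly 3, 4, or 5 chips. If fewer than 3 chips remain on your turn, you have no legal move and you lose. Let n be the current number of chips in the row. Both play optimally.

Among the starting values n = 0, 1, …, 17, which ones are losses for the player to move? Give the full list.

0, 1, 2, 8, 9, 10, 16, 17

Positions with no move are L. A position that does have a move is losing for the player to move precisely when every available move leads to a winning position for the opponent. Fill in the labels:
n=0: no move → L
n=1: no move → L
n=2: no move → L
n=3: reaches L-position 0 → W
n=4: reaches L-position 1 → W
n=5: reaches L-position 2 → W
n=6: reaches L-position 2 → W
n=7: reaches L-position 2 → W
n=8: only reaches 5(W), 4(W), 3(W), all W → L
n=9: only reaches 6(W), 5(W), 4(W), all W → L
n=10: only reaches 7(W), 6(W), 5(W), all W → L
n=11: reaches L-position 8 → W
n=12: reaches L-position 9 → W
n=13: reaches L-position 10 → W
n=14: reaches L-position 10 → W
n=15: reaches L-position 10 → W
n=16: only reaches 13(W), 12(W), 11(W), all W → L
n=17: only reaches 14(W), 13(W), 12(W), all W → L
The losing starting values of n are exactly the entries labelled L in this table (8 of them).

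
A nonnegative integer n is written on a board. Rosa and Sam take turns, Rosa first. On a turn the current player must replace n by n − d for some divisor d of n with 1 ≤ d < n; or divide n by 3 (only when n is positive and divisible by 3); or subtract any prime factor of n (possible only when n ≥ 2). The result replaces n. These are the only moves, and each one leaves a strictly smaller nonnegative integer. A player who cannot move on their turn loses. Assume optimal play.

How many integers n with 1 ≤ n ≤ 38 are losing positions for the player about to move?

9

Compute win/loss labels from the base case upward. A position with no move is L. Any other position is W if it can reach an L in one move, else L.
n=0: no move → L
n=1: no move → L
n=2: →0(L), so W
n=3: →0(L), so W
n=4: →2(W), 3(W) — all W, so L
n=5: →0(L), so W
n=6: →4(L), so W
n=7: →0(L), so W
n=8: →4(L), so W
n=9: →3(W), 6(W), 8(W) — all W, so L
n=10: →9(L), so W
n=11: →0(L), so W
n=12: →4(L), so W
n=13: →0(L), so W
n=14: →7(W), 12(W), 13(W) — all W, so L
n=15: →14(L), so W
n=16: →14(L), so W
n=17: →0(L), so W
n=18: →9(L), so W
n=19: →0(L), so W
n=20: →10(W), 15(W), 16(W), 18(W), 19(W) — all W, so L
n=21: →14(L), so W
n=22: →20(L), so W
n=23: →0(L), so W
n=24: →20(L), so W
n=25: →20(L), so W
n=26: →13(W), 24(W), 25(W) — all W, so L
n=27: →9(L), so W
n=28: →14(L), so W
n=29: →0(L), so W
n=30: →20(L), so W
n=31: →0(L), so W
n=32: →16(W), 24(W), 28(W), 30(W), 31(W) — all W, so L
n=33: →32(L), so W
n=34: →32(L), so W
n=35: →28(W), 30(W), 34(W) — all W, so L
n=36: →32(L), so W
n=37: →0(L), so W
n=38: →19(W), 36(W), 37(W) — all W, so L
L entries with 1 ≤ n ≤ 38 (n=0 is outside the asked range and is not counted): n = 1, 4, 9, 14, 20, 26, 32, 35, 38; that makes 9.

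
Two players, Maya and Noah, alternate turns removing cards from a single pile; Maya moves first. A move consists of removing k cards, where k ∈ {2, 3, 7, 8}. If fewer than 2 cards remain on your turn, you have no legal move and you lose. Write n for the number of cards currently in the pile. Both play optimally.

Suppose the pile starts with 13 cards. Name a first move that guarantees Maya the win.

Work bottom-up. With no move the player to move loses. Otherwise the position is W if at least one move leads to an L position for the opponent, and L if every move leads to a W.
n=0: no move → L
n=1: no move → L
n=2: →0(L), so W
n=3: →1(L), so W
n=4: →1(L), so W
n=5: →3(W), 2(W) — all W, so L
n=6: →4(W), 3(W) — all W, so L
n=7: →5(L), so W
n=8: →6(L), so W
n=9: →6(L), so W
n=10: →8(W), 7(W), 3(W), 2(W) — all W, so L
n=11: →9(W), 8(W), 4(W), 3(W) — all W, so L
n=12: →10(L), so W
n=13: →11(L), so W
From 13, the L positions reachable in one move are: 11, 10, 6, 5. Any move reaching one of these is winning.

Remove 2, leaving 11.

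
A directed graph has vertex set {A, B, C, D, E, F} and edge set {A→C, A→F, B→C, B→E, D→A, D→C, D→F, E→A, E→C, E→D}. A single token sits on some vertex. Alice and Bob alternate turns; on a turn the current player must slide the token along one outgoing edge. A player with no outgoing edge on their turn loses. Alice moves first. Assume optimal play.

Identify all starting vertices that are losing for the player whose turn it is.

C, F

Positions with no move are L. A position that does have a move is losing for the player to move precisely when every available move leads to a winning position for the opponent. Fill in the labels:
Every edge goes from a vertex to one that appears earlier in the order F, C, A, D, E, B, so processing vertices in that order labels each vertex after all of its successors.
F: no outgoing edge → L
C: no outgoing edge → L
A: can move to C, which is L ⇒ W
D: can move to C, which is L ⇒ W
E: can move to C, which is L ⇒ W
B: can move to C, which is L ⇒ W
Reading off the rows marked L gives the requested list; there are 2 such vertices.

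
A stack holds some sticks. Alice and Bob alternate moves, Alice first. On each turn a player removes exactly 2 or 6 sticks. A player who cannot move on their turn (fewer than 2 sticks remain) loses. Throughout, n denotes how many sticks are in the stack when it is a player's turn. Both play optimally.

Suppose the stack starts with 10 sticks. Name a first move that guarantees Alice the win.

Compute win/loss labels from the base case upward. A position with no move is L. Any other position is W if it can reach an L in one move, else L.
n=0: no move → L
n=1: no move → L
n=2: →0(L), so W
n=3: →1(L), so W
n=4: →2(W) only, which is W, so L
n=5: →3(W) only, which is W, so L
n=6: →4(L), so W
n=7: →5(L), so W
n=8: →6(W), 2(W) — all W, so L
n=9: →7(W), 3(W) — all W, so L
n=10: →8(L), so W
From 10, the L positions reachable in one move are: 8, 4. Any move reaching one of these is winning.

Remove 2, leaving 8.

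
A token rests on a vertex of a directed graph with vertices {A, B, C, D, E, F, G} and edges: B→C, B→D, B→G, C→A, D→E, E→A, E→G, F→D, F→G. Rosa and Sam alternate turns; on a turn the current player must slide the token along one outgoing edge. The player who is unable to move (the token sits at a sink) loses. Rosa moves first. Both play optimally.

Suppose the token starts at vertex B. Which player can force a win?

Label each position W (a win for the player to move) or L (a loss). A position with no legal move is L; any other position is W exactly when some move reaches an L, and L when every move reaches a W.
Every edge goes from a vertex to one that appears earlier in the order G, A, C, E, D, B, F, so processing vertices in that order labels each vertex after all of its successors.
G: no outgoing edge → L
A: no outgoing edge → L
C: can move to A, which is L ⇒ W
E: can move to A, which is L ⇒ W
D: the only move is to E(W), a W ⇒ L
B: can move to D, which is L ⇒ W
F: can move to D, which is L ⇒ W
The starting position B is W: Rosa should move to D, handing over an L position.

Rosa wins.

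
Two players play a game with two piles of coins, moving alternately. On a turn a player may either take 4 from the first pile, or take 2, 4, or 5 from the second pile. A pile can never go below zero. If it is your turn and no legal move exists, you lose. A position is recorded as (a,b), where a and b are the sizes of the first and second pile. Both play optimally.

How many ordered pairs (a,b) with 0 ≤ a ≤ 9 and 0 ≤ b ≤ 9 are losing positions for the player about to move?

36

Compute win/loss labels from the base case upward. A position with no move is L. Any other position is W if it can reach an L in one move, else L.
Every move lowers a or b (never raises either), so fill the grid row by row in increasing a, and left to right within a row: each cell's successors are then already labelled.
      b=0  b=1  b=2  b=3  b=4  b=5  b=6  b=7  b=8  b=9
a=0:    L    L    W    W    W    W    W    L    L    W
a=1:    L    L    W    W    W    W    W    L    L    W
a=2:    L    L    W    W    W    W    W    L    L    W
a=3:    L    L    W    W    W    W    W    L    L    W
a=4:    W    W    L    L    W    W    W    W    W    L
a=5:    W    W    L    L    W    W    W    W    W    L
a=6:    W    W    L    L    W    W    W    W    W    L
a=7:    W    W    L    L    W    W    W    W    W    L
a=8:    L    L    W    W    W    W    W    L    L    W
a=9:    L    L    W    W    W    W    W    L    L    W
Cells with no legal move (terminal, hence L): (0,0), (0,1), (1,0), (1,1), (2,0), (2,1), (3,0), (3,1).
The remaining L cells, each justified by listing all of its moves:
(0,7): →(0,5)(W), (0,3)(W), (0,2)(W) — all W, so L
(0,8): →(0,6)(W), (0,4)(W), (0,3)(W) — all W, so L
(1,7): →(1,5)(W), (1,3)(W), (1,2)(W) — all W, so L
(1,8): →(1,6)(W), (1,4)(W), (1,3)(W) — all W, so L
(2,7): →(2,5)(W), (2,3)(W), (2,2)(W) — all W, so L
(2,8): →(2,6)(W), (2,4)(W), (2,3)(W) — all W, so L
(3,7): →(3,5)(W), (3,3)(W), (3,2)(W) — all W, so L
(3,8): →(3,6)(W), (3,4)(W), (3,3)(W) — all W, so L
(4,2): →(0,2)(W), (4,0)(W) — all W, so L
(4,3): →(0,3)(W), (4,1)(W) — all W, so L
(4,9): →(0,9)(W), (4,7)(W), (4,5)(W), (4,4)(W) — all W, so L
(5,2): →(1,2)(W), (5,0)(W) — all W, so L
(5,3): →(1,3)(W), (5,1)(W) — all W, so L
(5,9): →(1,9)(W), (5,7)(W), (5,5)(W), (5,4)(W) — all W, so L
(6,2): →(2,2)(W), (6,0)(W) — all W, so L
(6,3): →(2,3)(W), (6,1)(W) — all W, so L
(6,9): →(2,9)(W), (6,7)(W), (6,5)(W), (6,4)(W) — all W, so L
(7,2): →(3,2)(W), (7,0)(W) — all W, so L
(7,3): →(3,3)(W), (7,1)(W) — all W, so L
(7,9): →(3,9)(W), (7,7)(W), (7,5)(W), (7,4)(W) — all W, so L
(8,0): →(4,0)(W) only, which is W, so L
(8,1): →(4,1)(W) only, which is W, so L
(8,7): →(4,7)(W), (8,5)(W), (8,3)(W), (8,2)(W) — all W, so L
(8,8): →(4,8)(W), (8,6)(W), (8,4)(W), (8,3)(W) — all W, so L
(9,0): →(5,0)(W) only, which is W, so L
(9,1): →(5,1)(W) only, which is W, so L
(9,7): →(5,7)(W), (9,5)(W), (9,3)(W), (9,2)(W) — all W, so L
(9,8): →(5,8)(W), (9,6)(W), (9,4)(W), (9,3)(W) — all W, so L
Every other cell has at least one move into one of the L cells above, so it is W.
L cells per row: a=0: 4, a=1: 4, a=2: 4, a=3: 4, a=4: 3, a=5: 3, a=6: 3, a=7: 3, a=8: 4, a=9: 4; total 36.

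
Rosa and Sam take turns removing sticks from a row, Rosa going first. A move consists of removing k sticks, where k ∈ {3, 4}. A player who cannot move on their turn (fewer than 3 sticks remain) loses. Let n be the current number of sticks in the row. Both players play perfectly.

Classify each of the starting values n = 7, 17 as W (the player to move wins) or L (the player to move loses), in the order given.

7: L, 17: W

Use the standard recursion: the mover loses at a terminal position; elsewhere, the mover wins exactly when some move hands the opponent an L position.
n=0: no move → L
n=1: no move → L
n=2: no move → L
n=3: reaches L-position 0 → W
n=4: reaches L-position 1 → W
n=5: reaches L-position 2 → W
n=6: reaches L-position 2 → W
n=7: only reaches 4(W), 3(W), all W → L
n=8: only reaches 5(W), 4(W), all W → L
n=9: only reaches 6(W), 5(W), all W → L
n=10: reaches L-position 7 → W
n=11: reaches L-position 8 → W
n=12: reaches L-position 9 → W
n=13: reaches L-position 9 → W
n=14: only reaches 11(W), 10(W), all W → L
n=15: only reaches 12(W), 11(W), all W → L
n=16: only reaches 13(W), 12(W), all W → L
n=17: reaches L-position 14 → W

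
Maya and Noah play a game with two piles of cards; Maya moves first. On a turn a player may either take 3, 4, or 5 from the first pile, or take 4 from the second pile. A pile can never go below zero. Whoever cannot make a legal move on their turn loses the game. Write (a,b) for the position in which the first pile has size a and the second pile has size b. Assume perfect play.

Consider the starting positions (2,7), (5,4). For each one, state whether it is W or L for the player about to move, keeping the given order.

Use the standard recursion: the mover loses at a terminal position; elsewhere, the mover wins exactly when some move hands the opponent an L position.
No move ever increases a pile, so every position that can arise here has a ≤ 5 and b ≤ 7; it is enough to label the cells with 0 ≤ a ≤ 5 and 0 ≤ b ≤ 7.
Every move lowers a or b (never raises either), so fill the grid row by row in increasing a, and left to right within a row: each cell's successors are then already labelled.
      b=0  b=1  b=2  b=3  b=4  b=5  b=6  b=7
a=0:    L    L    L    L    W    W    W    W
a=1:    L    L    L    L    W    W    W    W
a=2:    L    L    L    L    W    W    W    W
a=3:    W    W    W    W    L    L    L    L
a=4:    W    W    W    W    L    L    L    L
a=5:    W    W    W    W    L    L    L    L
Cells with no legal move (terminal, hence L): (0,0), (0,1), (0,2), (0,3), (1,0), (1,1), (1,2), (1,3), (2,0), (2,1), (2,2), (2,3).
The remaining L cells, each justified by listing all of its moves:
(3,4): only reaches (0,4)(W), (3,0)(W), all W → L
(3,5): only reaches (0,5)(W), (3,1)(W), all W → L
(3,6): only reaches (0,6)(W), (3,2)(W), all W → L
(3,7): only reaches (0,7)(W), (3,3)(W), all W → L
(4,4): only reaches (1,4)(W), (0,4)(W), (4,0)(W), all W → L
(4,5): only reaches (1,5)(W), (0,5)(W), (4,1)(W), all W → L
(4,6): only reaches (1,6)(W), (0,6)(W), (4,2)(W), all W → L
(4,7): only reaches (1,7)(W), (0,7)(W), (4,3)(W), all W → L
(5,4): only reaches (2,4)(W), (1,4)(W), (0,4)(W), (5,0)(W), all W → L
(5,5): only reaches (2,5)(W), (1,5)(W), (0,5)(W), (5,1)(W), all W → L
(5,6): only reaches (2,6)(W), (1,6)(W), (0,6)(W), (5,2)(W), all W → L
(5,7): only reaches (2,7)(W), (1,7)(W), (0,7)(W), (5,3)(W), all W → L
Every other cell has at least one move into one of the L cells above, so it is W.
(2,7): the move to (2,3) reaches an L cell, so W
(5,4): one of the L cells justified above, so L

(2,7): W, (5,4): L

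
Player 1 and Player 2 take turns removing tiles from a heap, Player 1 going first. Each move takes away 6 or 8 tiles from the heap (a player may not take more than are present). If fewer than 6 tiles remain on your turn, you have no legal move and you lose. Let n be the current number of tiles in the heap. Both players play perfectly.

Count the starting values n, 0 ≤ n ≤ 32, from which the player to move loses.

17

Label each position W (a win for the player to move) or L (a loss). A position with no legal move is L; any other position is W exactly when some move reaches an L, and L when every move reaches a W.
n=0: no move → L
n=1: no move → L
n=2: no move → L
n=3: no move → L
n=4: no move → L
n=5: no move → L
n=6: →0(L), so W
n=7: →1(L), so W
n=8: →2(L), so W
n=9: →3(L), so W
n=10: →4(L), so W
n=11: →5(L), so W
n=12: →4(L), so W
n=13: →5(L), so W
n=14: →8(W), 6(W) — all W, so L
n=15: →9(W), 7(W) — all W, so L
n=16: →10(W), 8(W) — all W, so L
n=17: →11(W), 9(W) — all W, so L
n=18: →12(W), 10(W) — all W, so L
n=19: →13(W), 11(W) — all W, so L
n=20: →14(L), so W
n=21: →15(L), so W
n=22: →16(L), so W
n=23: →17(L), so W
n=24: →18(L), so W
n=25: →19(L), so W
n=26: →18(L), so W
n=27: →19(L), so W
n=28: →22(W), 20(W) — all W, so L
n=29: →23(W), 21(W) — all W, so L
n=30: →24(W), 22(W) — all W, so L
n=31: →25(W), 23(W) — all W, so L
n=32: →26(W), 24(W) — all W, so L
L entries with 0 ≤ n ≤ 32: n = 0, 1, 2, 3, 4, 5, 14, 15, 16, 17, 18, 19, 28, 29, 30, 31, 32; that makes 17.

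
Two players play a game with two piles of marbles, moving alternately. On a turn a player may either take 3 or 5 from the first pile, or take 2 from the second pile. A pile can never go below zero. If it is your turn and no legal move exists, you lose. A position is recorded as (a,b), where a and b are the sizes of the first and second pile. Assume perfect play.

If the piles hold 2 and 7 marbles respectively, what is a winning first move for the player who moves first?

Move to (2,5).

Label each position W (a win for the player to move) or L (a loss). A position with no legal move is L; any other position is W exactly when some move reaches an L, and L when every move reaches a W.
No move ever increases a pile, so every position that can arise here has a ≤ 2 and b ≤ 7; it is enough to label the cells with 0 ≤ a ≤ 2 and 0 ≤ b ≤ 7.
Every move lowers a or b (never raises either), so fill the grid row by row in increasing a, and left to right within a row: each cell's successors are then already labelled.
      b=0  b=1  b=2  b=3  b=4  b=5  b=6  b=7
a=0:    L    L    W    W    L    L    W    W
a=1:    L    L    W    W    L    L    W    W
a=2:    L    L    W    W    L    L    W    W
Cells with no legal move (terminal, hence L): (0,0), (0,1), (1,0), (1,1), (2,0), (2,1).
The remaining L cells, each justified by listing all of its moves:
(0,4): →(0,2)(W) only, which is W, so L
(0,5): →(0,3)(W) only, which is W, so L
(1,4): →(1,2)(W) only, which is W, so L
(1,5): →(1,3)(W) only, which is W, so L
(2,4): →(2,2)(W) only, which is W, so L
(2,5): →(2,3)(W) only, which is W, so L
Every other cell has at least one move into one of the L cells above, so it is W.
From (2,7), the L positions reachable in one move are: (2,5).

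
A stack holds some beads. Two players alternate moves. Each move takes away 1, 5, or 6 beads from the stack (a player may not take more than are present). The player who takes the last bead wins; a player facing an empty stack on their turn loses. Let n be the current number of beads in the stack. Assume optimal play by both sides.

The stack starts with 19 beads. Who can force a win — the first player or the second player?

The first player wins.

Compute win/loss labels from the base case upward. A position with no move is L. Any other position is W if it can reach an L in one move, else L.
n=0: no move → L
n=1: can move to 0, which is L ⇒ W
n=2: the only move is to 1(W), a W ⇒ L
n=3: can move to 2, which is L ⇒ W
n=4: the only move is to 3(W), a W ⇒ L
n=5: can move to 4, which is L ⇒ W
n=6: can move to 0, which is L ⇒ W
n=7: can move to 2, which is L ⇒ W
n=8: can move to 2, which is L ⇒ W
n=9: can move to 4, which is L ⇒ W
n=10: can move to 4, which is L ⇒ W
n=11: moves to 10(W), 6(W), 5(W); every one is W ⇒ L
n=12: can move to 11, which is L ⇒ W
n=13: moves to 12(W), 8(W), 7(W); every one is W ⇒ L
n=14: can move to 13, which is L ⇒ W
n=15: moves to 14(W), 10(W), 9(W); every one is W ⇒ L
n=16: can move to 15, which is L ⇒ W
n=17: can move to 11, which is L ⇒ W
n=18: can move to 13, which is L ⇒ W
n=19: can move to 13, which is L ⇒ W
From 19 the player to move can remove 6, leaving 13, reaching an L position.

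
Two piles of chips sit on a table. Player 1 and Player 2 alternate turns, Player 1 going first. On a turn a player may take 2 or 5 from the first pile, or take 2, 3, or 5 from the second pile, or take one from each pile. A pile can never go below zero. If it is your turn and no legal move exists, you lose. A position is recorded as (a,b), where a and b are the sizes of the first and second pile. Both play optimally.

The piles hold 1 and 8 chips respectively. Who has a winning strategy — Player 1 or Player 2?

Player 1 wins.

Positions with no move are L. A position that does have a move is losing for the player to move precisely when every available move leads to a winning position for the opponent. Fill in the labels:
No move ever increases a pile, so every position that can arise here has a ≤ 1 and b ≤ 8; it is enough to label the cells with 0 ≤ a ≤ 1 and 0 ≤ b ≤ 8.
Every move lowers a or b (never raises either), so fill the grid row by row in increasing a, and left to right within a row: each cell's successors are then already labelled.
      b=0  b=1  b=2  b=3  b=4  b=5  b=6  b=7  b=8
a=0:    L    L    W    W    W    W    W    L    L
a=1:    L    W    W    W    L    W    W    W    W
Cells with no legal move (terminal, hence L): (0,0), (0,1), (1,0).
The remaining L cells, each justified by listing all of its moves:
(0,7): only reaches (0,5)(W), (0,4)(W), (0,2)(W), all W → L
(0,8): only reaches (0,6)(W), (0,5)(W), (0,3)(W), all W → L
(1,4): only reaches (1,2)(W), (1,1)(W), (0,3)(W), all W → L
Every other cell has at least one move into one of the L cells above, so it is W.
From (1,8) Player 1 can move to (0,7), reaching an L position.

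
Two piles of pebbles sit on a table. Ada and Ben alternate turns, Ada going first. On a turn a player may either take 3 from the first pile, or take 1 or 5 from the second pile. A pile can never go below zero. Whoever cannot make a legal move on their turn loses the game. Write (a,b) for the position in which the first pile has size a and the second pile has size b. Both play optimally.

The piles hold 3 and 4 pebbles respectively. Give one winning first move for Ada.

Move to (0,4).

Classify positions by backward induction: terminal positions (no move available) are L. From any other position, the mover wins iff some move reaches an L.
No move ever increases a pile, so every position that can arise here has a ≤ 3 and b ≤ 4; it is enough to label the cells with 0 ≤ a ≤ 3 and 0 ≤ b ≤ 4.
Every move lowers a or b (never raises either), so fill the grid row by row in increasing a, and left to right within a row: each cell's successors are then already labelled.
      b=0  b=1  b=2  b=3  b=4
a=0:    L    W    L    W    L
a=1:    L    W    L    W    L
a=2:    L    W    L    W    L
a=3:    W    L    W    L    W
Cells with no legal move (terminal, hence L): (0,0), (1,0), (2,0).
The remaining L cells, each justified by listing all of its moves:
(0,2): →(0,1)(W) only, which is W, so L
(0,4): →(0,3)(W) only, which is W, so L
(1,2): →(1,1)(W) only, which is W, so L
(1,4): →(1,3)(W) only, which is W, so L
(2,2): →(2,1)(W) only, which is W, so L
(2,4): →(2,3)(W) only, which is W, so L
(3,1): →(0,1)(W), (3,0)(W) — all W, so L
(3,3): →(0,3)(W), (3,2)(W) — all W, so L
Every other cell has at least one move into one of the L cells above, so it is W.
From (3,4), the L positions reachable in one move are: (0,4), (3,3). Any move reaching one of these is winning.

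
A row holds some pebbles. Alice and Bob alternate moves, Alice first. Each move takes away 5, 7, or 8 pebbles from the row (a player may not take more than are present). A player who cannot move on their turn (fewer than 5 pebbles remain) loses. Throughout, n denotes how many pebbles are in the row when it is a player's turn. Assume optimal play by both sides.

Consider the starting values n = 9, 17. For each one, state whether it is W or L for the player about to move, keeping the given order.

Classify positions by backward induction: terminal positions (no move available) are L. From any other position, the mover wins iff some move reaches an L.
n=0: no move → L
n=1: no move → L
n=2: no move → L
n=3: no move → L
n=4: no move → L
n=5: →0(L), so W
n=6: →1(L), so W
n=7: →2(L), so W
n=8: →3(L), so W
n=9: →4(L), so W
n=10: →3(L), so W
n=11: →4(L), so W
n=12: →4(L), so W
n=13: →8(W), 6(W), 5(W) — all W, so L
n=14: →9(W), 7(W), 6(W) — all W, so L
n=15: →10(W), 8(W), 7(W) — all W, so L
n=16: →11(W), 9(W), 8(W) — all W, so L
n=17: →12(W), 10(W), 9(W) — all W, so L

9: W, 17: L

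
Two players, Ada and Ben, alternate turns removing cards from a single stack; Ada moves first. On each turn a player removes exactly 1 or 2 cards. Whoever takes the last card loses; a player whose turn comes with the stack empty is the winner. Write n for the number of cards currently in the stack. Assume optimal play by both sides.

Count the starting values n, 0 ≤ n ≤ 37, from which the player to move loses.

Work bottom-up. With no move the player to move wins. Otherwise the position is W if at least one move leads to an L position for the opponent, and L if every move leads to a W.
n=0: no move; the opponent has just taken the last card and therefore loses → W
n=1: →0(W) only, which is W, so L
n=2: →1(L), so W
n=3: →1(L), so W
n=4: →3(W), 2(W) — all W, so L
n=5: →4(L), so W
n=6: →4(L), so W
n=7: →6(W), 5(W) — all W, so L
n=8: →7(L), so W
n=9: →7(L), so W
n=10: →9(W), 8(W) — all W, so L
n=11: →10(L), so W
n=12: →10(L), so W
n=13: →12(W), 11(W) — all W, so L
n=14: →13(L), so W
n=15: →13(L), so W
n=16: →15(W), 14(W) — all W, so L
n=17: →16(L), so W
n=18: →16(L), so W
n=19: →18(W), 17(W) — all W, so L
n=20: →19(L), so W
n=21: →19(L), so W
n=22: →21(W), 20(W) — all W, so L
n=23: →22(L), so W
n=24: →22(L), so W
n=25: →24(W), 23(W) — all W, so L
n=26: →25(L), so W
n=27: →25(L), so W
n=28: →27(W), 26(W) — all W, so L
n=29: →28(L), so W
n=30: →28(L), so W
n=31: →30(W), 29(W) — all W, so L
n=32: →31(L), so W
n=33: →31(L), so W
n=34: →33(W), 32(W) — all W, so L
n=35: →34(L), so W
n=36: →34(L), so W
n=37: →36(W), 35(W) — all W, so L
L entries with 0 ≤ n ≤ 37: n = 1, 4, 7, 10, 13, 16, 19, 22, 25, 28, 31, 34, 37; that makes 13.

13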